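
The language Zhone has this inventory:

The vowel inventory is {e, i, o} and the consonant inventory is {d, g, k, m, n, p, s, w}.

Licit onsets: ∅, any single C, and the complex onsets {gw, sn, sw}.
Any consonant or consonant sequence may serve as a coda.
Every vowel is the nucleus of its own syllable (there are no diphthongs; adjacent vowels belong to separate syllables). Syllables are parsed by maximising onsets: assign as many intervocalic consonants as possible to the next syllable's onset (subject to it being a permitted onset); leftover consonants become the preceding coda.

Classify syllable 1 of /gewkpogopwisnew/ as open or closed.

Vowels present: e, o, o, i, e; each is a nucleus, giving 5 syllables.
σ1/σ2 boundary: cluster /wkp/ — the longest permitted-onset suffix is /p/; onset = /p/, preceding coda = /wk/.
σ2/σ3 boundary: /g/ → onset of the next syllable (single consonants are always licit onsets).
σ3/σ4 boundary: cluster /pw/ — the longest permitted-onset suffix is /w/; onset = /w/, preceding coda = /p/.
σ4/σ5 boundary: cluster /sn/ — /sn/ is itself a permitted onset, so the whole cluster goes right; preceding coda = ∅.
Putting it together: gewk.po.gop.wi.snew.
Syllable 1 is /gewk/ with coda /wk/, so it is closed.

closed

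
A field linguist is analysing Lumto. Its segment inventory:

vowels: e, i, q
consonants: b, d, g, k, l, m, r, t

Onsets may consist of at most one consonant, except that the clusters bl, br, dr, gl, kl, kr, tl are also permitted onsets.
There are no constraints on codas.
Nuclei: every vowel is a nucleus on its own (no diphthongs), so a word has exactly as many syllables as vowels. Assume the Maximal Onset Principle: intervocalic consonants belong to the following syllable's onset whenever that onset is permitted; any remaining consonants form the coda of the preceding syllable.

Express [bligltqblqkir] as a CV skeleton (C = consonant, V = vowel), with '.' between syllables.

CCVCC.CV.CCV.CVC

The vowels are i, q, q, i — 4 nuclei, so 4 syllables.
V1 /i/ – V2 /q/: /glt/ — longest licit onset from the right is /t/, leaving /gl/ as coda.
V2 /q/ – V3 /q/: /bl/ is a licit onset in full, so it all attaches to the next syllable.
V3 /q/ – V4 /i/: just /k/ — single C goes to the following onset.
So the parse is bligl.tq.blq.kir.
Mapping each syllable to C/V: /bligl/ → CCVCC, /tq/ → CV, /blq/ → CCV, /kir/ → CVC.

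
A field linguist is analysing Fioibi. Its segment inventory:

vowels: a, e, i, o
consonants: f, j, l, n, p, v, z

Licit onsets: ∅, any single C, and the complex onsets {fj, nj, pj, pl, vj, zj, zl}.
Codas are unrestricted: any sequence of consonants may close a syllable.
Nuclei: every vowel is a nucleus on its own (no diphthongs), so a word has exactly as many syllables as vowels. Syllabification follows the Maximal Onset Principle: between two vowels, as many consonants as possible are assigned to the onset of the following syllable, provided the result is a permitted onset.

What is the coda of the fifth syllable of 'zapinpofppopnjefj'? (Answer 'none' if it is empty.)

fj

Vowels present: a, i, o, o, e; each is a nucleus, giving 5 syllables.
Between /a/ (V1) and /i/ (V2): /p/ is a single consonant, so it becomes the next onset.
Between /i/ (V2) and /o/ (V3): cluster /np/ — the longest permitted-onset suffix is /p/; onset = /p/, preceding coda = /n/.
Between /o/ (V3) and /o/ (V4): /fpp/; trying suffixes from longest down, /p/ is the first permitted one, so coda /fp/ | onset /p/.
Between /o/ (V4) and /e/ (V5): cluster /pnj/ — the longest permitted-onset suffix is /nj/; onset = /nj/, preceding coda = /p/.
Putting it together: za.pin.pofp.pop.njefj.
Syllable 5 is /njefj/: onset /nj/, nucleus /e/, coda /fj/.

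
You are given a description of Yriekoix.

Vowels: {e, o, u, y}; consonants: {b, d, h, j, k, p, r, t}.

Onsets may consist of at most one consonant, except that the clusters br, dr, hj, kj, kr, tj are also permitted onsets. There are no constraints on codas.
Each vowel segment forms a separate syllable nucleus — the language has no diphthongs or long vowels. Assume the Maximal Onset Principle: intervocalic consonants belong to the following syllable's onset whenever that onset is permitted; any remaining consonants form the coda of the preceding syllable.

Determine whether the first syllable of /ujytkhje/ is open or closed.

open

Vowels present: u, y, e; each is a nucleus, giving 3 syllables.
Between /u/ (V1) and /y/ (V2): /j/ → onset of the next syllable (single consonants are always licit onsets).
Between /y/ (V2) and /e/ (V3): cluster /tkhj/ — the longest permitted-onset suffix is /hj/; onset = /hj/, preceding coda = /tk/.
Putting it together: u.jytk.hje.
Syllable 1 is /u/; it ends in its nucleus with no coda, so it is open.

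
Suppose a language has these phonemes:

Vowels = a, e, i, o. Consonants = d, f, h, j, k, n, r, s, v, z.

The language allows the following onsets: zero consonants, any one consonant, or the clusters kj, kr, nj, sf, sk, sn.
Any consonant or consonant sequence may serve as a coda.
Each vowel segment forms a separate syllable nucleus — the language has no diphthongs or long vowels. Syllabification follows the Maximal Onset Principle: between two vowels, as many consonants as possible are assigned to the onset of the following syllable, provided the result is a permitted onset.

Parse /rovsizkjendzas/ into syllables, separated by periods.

rov.siz.kjend.zas

Nuclei (vowels): o, i, e, a → 4 syllables.
/o…i/ gap (V1→V2): /vs/ — longest licit onset from the right is /s/, leaving /v/ as coda.
/i…e/ gap (V2→V3): /zkj/; trying suffixes from longest down, /kj/ is the first permitted one, so coda /z/ | onset /kj/.
/e…a/ gap (V3→V4): cluster /ndz/ — the longest permitted-onset suffix is /z/; onset = /z/, preceding coda = /nd/.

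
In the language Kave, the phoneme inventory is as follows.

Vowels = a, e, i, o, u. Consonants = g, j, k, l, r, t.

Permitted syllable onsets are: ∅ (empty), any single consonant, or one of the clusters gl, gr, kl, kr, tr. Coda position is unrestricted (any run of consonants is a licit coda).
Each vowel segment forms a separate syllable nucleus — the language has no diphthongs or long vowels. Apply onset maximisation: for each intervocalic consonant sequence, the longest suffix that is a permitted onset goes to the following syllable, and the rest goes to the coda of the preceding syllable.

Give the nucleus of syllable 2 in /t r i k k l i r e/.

i

Vowels present: i, i, e; each is a nucleus, giving 3 syllables.
The second nucleus (vowel 2 from the left) is /i/.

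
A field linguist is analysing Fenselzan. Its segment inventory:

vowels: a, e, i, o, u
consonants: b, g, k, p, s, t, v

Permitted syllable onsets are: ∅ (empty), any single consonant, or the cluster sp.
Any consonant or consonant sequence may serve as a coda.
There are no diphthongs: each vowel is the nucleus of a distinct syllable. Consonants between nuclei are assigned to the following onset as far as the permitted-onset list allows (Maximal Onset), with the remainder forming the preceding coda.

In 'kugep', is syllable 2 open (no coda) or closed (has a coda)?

closed

Nuclei (vowels): u, e → 2 syllables.
/u…e/ gap (V1→V2): /g/ → onset of the next syllable (single consonants are always licit onsets).
Result: ku.gep.
Syllable 2 is /gep/ with coda /p/, so it is closed.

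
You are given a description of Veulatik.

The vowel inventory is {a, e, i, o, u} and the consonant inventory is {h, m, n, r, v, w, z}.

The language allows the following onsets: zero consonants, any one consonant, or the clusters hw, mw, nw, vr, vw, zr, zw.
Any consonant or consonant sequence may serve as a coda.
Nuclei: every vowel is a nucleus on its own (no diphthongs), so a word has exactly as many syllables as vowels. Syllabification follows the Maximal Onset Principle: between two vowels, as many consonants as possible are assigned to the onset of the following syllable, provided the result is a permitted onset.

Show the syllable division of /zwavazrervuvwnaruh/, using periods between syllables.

Nuclei (vowels): a, a, e, u, a, u → 6 syllables.
Between /a/ (V1) and /a/ (V2): /v/ is a single consonant, so it becomes the next onset.
Between /a/ (V2) and /e/ (V3): /zr/ is a licit onset in full, so it all attaches to the next syllable.
Between /e/ (V3) and /u/ (V4): cluster /rv/ — the longest permitted-onset suffix is /v/; onset = /v/, preceding coda = /r/.
Between /u/ (V4) and /a/ (V5): /vwn/ — longest licit onset from the right is /n/, leaving /vw/ as coda.
Between /a/ (V5) and /u/ (V6): /r/ → onset of the next syllable (single consonants are always licit onsets).

zwa.va.zrer.vuvw.na.ruh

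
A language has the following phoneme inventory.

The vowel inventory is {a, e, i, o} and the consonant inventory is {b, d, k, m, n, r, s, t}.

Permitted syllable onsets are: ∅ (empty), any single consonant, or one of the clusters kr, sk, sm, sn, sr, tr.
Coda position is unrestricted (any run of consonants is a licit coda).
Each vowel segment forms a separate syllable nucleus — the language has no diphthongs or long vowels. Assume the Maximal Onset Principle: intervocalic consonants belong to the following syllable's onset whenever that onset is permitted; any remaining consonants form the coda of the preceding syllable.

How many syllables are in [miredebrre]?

4

Nuclei (vowels): i, e, e, e → 4 syllables.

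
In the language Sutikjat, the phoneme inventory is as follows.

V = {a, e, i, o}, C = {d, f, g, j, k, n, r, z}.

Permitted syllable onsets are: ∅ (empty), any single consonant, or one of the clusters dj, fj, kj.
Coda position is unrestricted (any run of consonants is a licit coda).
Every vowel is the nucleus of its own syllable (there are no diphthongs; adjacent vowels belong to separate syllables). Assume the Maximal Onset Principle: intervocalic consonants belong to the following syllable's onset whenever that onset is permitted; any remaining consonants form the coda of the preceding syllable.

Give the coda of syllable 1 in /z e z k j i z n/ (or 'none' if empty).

Vowels present: e, i; each is a nucleus, giving 2 syllables.
/e…i/ gap (V1→V2): /zkj/ — longest licit onset from the right is /kj/, leaving /z/ as coda.
So the parse is zez.kjizn.
Syllable 1 is /zez/: onset /z/, nucleus /e/, coda /z/.

z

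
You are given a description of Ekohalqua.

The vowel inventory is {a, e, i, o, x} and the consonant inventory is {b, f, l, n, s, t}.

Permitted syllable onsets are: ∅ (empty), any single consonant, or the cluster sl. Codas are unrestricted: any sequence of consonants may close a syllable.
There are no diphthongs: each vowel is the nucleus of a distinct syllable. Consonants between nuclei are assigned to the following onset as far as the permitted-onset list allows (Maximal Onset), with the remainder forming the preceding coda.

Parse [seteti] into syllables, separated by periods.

Vowels present: e, e, i; each is a nucleus, giving 3 syllables.
σ1/σ2 boundary: /t/ → onset of the next syllable (single consonants are always licit onsets).
σ2/σ3 boundary: /t/ is a single consonant, so it becomes the next onset.

se.te.ti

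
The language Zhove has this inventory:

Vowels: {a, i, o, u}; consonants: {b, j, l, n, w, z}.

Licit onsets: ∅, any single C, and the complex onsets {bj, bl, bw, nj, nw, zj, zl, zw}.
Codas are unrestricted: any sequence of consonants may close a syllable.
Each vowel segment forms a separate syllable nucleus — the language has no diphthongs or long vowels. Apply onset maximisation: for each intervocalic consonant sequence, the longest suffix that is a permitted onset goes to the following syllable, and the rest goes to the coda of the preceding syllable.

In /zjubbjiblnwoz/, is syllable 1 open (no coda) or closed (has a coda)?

closed

The vowels are u, i, o — 3 nuclei, so 3 syllables.
σ1/σ2 boundary: /bbj/; trying suffixes from longest down, /bj/ is the first permitted one, so coda /b/ | onset /bj/.
σ2/σ3 boundary: cluster /blnw/ — the longest permitted-onset suffix is /nw/; onset = /nw/, preceding coda = /bl/.
Syllabification: zjub.bjibl.nwoz.
Syllable 1 is /zjub/ with coda /b/, so it is closed.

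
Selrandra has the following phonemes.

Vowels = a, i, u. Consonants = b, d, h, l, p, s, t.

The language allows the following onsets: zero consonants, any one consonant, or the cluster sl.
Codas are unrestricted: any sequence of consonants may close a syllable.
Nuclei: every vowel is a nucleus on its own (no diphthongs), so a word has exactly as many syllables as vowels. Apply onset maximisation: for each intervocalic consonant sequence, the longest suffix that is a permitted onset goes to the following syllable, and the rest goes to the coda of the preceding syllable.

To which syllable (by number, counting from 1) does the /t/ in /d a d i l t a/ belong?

The vowels are a, i, a — 3 nuclei, so 3 syllables.
/a…i/ gap (V1→V2): /d/ → onset of the next syllable (single consonants are always licit onsets).
/i…a/ gap (V2→V3): /lt/ — longest licit onset from the right is /t/, leaving /l/ as coda.
Syllabification: da.dil.ta.
The /t/ is in the onset of syllable 3 (/ta/).

3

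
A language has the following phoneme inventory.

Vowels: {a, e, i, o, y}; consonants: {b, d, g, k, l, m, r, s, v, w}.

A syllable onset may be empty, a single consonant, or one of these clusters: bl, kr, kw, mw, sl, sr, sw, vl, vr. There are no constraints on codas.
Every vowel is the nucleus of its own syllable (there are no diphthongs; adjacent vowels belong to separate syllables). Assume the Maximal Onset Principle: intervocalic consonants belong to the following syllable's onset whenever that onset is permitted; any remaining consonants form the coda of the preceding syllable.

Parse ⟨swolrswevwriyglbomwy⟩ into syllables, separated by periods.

swolr.swevw.ri.ygl.bo.mwy

Nuclei (vowels): o, e, i, y, o, y → 6 syllables.
Between /o/ (V1) and /e/ (V2): /lrsw/ — longest licit onset from the right is /sw/, leaving /lr/ as coda.
Between /e/ (V2) and /i/ (V3): cluster /vwr/ — the longest permitted-onset suffix is /r/; onset = /r/, preceding coda = /vw/.
Between /i/ (V3) and /y/ (V4): no consonants, so the boundary falls immediately after /i/.
Between /y/ (V4) and /o/ (V5): /glb/; trying suffixes from longest down, /b/ is the first permitted one, so coda /gl/ | onset /b/.
Between /o/ (V5) and /y/ (V6): /mw/ is a licit onset in full, so it all attaches to the next syllable.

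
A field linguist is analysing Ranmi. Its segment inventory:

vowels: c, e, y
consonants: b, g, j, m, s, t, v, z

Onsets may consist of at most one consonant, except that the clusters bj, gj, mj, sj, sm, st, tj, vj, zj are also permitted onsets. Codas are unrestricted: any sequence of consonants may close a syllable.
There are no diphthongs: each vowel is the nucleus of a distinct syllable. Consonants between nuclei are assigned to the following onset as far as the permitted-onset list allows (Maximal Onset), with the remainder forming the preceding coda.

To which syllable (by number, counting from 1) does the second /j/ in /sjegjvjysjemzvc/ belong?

1

The vowels are e, y, e, c — 4 nuclei, so 4 syllables.
σ1/σ2 boundary: /gjvj/ — longest licit onset from the right is /vj/, leaving /gj/ as coda.
σ2/σ3 boundary: cluster /sj/ — /sj/ is itself a permitted onset, so the whole cluster goes right; preceding coda = ∅.
σ3/σ4 boundary: /mzv/; trying suffixes from longest down, /v/ is the first permitted one, so coda /mz/ | onset /v/.
So the parse is sjegj.vjy.sjemz.vc.
The second /j/ is in the coda of syllable 1 (/sjegj/).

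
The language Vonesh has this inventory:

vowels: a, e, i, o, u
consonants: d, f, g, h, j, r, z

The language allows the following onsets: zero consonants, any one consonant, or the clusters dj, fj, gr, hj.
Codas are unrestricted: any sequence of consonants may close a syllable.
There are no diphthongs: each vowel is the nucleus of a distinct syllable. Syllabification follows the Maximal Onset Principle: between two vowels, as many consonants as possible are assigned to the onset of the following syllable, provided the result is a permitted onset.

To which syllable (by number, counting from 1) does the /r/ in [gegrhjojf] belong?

1

The vowels are e, o — 2 nuclei, so 2 syllables.
/e…o/ gap (V1→V2): /grhj/; trying suffixes from longest down, /hj/ is the first permitted one, so coda /gr/ | onset /hj/.
Result: gegr.hjojf.
The /r/ is in the coda of syllable 1 (/gegr/).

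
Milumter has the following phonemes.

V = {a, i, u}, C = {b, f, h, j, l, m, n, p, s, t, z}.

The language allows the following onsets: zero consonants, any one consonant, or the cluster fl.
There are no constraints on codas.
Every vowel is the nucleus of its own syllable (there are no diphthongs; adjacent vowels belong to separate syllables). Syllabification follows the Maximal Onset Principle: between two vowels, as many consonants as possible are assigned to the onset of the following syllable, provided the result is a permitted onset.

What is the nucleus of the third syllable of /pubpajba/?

a

The vowels are u, a, a — 3 nuclei, so 3 syllables.
The third nucleus (vowel 3 from the left) is /a/.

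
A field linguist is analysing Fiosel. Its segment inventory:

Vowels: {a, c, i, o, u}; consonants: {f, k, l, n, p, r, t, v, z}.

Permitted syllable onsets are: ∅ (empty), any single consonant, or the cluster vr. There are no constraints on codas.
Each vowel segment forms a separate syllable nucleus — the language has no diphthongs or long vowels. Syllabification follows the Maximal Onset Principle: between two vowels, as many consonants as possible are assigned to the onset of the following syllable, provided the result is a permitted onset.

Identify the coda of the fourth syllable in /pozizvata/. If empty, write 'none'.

none

Vowels present: o, i, a, a; each is a nucleus, giving 4 syllables.
V1 /o/ – V2 /i/: /z/ is a single consonant, so it becomes the next onset.
V2 /i/ – V3 /a/: cluster /zv/ — the longest permitted-onset suffix is /v/; onset = /v/, preceding coda = /z/.
V3 /a/ – V4 /a/: /t/ is a single consonant, so it becomes the next onset.
Syllabification: po.ziz.va.ta.
Syllable 4 is /ta/: onset /t/, nucleus /a/, coda ∅.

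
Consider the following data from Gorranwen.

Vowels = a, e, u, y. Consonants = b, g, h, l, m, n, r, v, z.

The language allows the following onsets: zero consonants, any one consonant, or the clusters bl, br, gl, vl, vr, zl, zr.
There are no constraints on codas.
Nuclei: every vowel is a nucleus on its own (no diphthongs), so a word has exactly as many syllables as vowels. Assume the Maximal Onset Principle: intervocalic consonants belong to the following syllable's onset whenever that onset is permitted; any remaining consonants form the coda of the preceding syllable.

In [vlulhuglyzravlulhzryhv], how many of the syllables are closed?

3

Vowels present: u, u, y, a, u, y; each is a nucleus, giving 6 syllables.
Between /u/ (V1) and /u/ (V2): cluster /lh/ — the longest permitted-onset suffix is /h/; onset = /h/, preceding coda = /l/.
Between /u/ (V2) and /y/ (V3): /gl/ is a licit onset in full, so it all attaches to the next syllable.
Between /y/ (V3) and /a/ (V4): cluster /zr/ — /zr/ is itself a permitted onset, so the whole cluster goes right; preceding coda = ∅.
Between /a/ (V4) and /u/ (V5): /vl/ is a licit onset in full, so it all attaches to the next syllable.
Between /u/ (V5) and /y/ (V6): cluster /lhzr/ — the longest permitted-onset suffix is /zr/; onset = /zr/, preceding coda = /lh/.
So the parse is vlul.hu.gly.zra.vlulh.zryhv.
Classifying each syllable: /vlul/ (closed), /hu/ (open), /gly/ (open), /zra/ (open), /vlulh/ (closed), /zryhv/ (closed).
Closed syllables: 3.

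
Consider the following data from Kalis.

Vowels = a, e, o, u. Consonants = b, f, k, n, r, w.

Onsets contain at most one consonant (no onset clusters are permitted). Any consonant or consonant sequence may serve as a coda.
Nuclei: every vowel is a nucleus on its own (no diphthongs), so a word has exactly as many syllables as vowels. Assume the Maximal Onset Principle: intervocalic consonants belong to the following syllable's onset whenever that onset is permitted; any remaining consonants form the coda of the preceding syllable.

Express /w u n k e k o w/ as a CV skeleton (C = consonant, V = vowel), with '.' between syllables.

CVC.CV.CVC

Vowels present: u, e, o; each is a nucleus, giving 3 syllables.
/u…e/ gap (V1→V2): /nk/ — longest licit onset from the right is /k/, leaving /n/ as coda.
/e…o/ gap (V2→V3): /k/ is a single consonant, so it becomes the next onset.
Syllabification: wun.ke.kow.
Mapping each syllable to C/V: /wun/ → CVC, /ke/ → CV, /kow/ → CVC.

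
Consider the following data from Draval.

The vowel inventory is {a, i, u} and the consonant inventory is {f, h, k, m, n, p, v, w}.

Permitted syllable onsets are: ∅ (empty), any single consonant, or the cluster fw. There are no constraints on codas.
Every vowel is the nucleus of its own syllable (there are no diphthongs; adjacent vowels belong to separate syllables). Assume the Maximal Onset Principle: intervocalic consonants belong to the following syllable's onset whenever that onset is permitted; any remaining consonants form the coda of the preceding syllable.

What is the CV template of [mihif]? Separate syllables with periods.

Vowels present: i, i; each is a nucleus, giving 2 syllables.
/i…i/ gap (V1→V2): just /h/ — single C goes to the following onset.
Syllabification: mi.hif.
Mapping each syllable to C/V: /mi/ → CV, /hif/ → CVC.

CV.CVC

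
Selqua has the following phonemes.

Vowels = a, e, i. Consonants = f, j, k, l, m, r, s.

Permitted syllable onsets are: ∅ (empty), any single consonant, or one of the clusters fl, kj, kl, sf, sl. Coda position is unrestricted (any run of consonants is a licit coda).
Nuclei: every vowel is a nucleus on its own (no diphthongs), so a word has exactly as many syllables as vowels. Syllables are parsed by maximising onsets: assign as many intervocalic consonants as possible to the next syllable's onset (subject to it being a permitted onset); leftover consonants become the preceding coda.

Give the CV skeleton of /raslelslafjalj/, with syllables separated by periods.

The vowels are a, e, a, a — 4 nuclei, so 4 syllables.
/a…e/ gap (V1→V2): /sl/ — entire cluster is a permitted onset → onset /sl/, coda ∅.
/e…a/ gap (V2→V3): /lsl/ — longest licit onset from the right is /sl/, leaving /l/ as coda.
/a…a/ gap (V3→V4): /fj/; trying suffixes from longest down, /j/ is the first permitted one, so coda /f/ | onset /j/.
Putting it together: ra.slel.slaf.jalj.
Mapping each syllable to C/V: /ra/ → CV, /slel/ → CCVC, /slaf/ → CCVC, /jalj/ → CVCC.

CV.CCVC.CCVC.CVCC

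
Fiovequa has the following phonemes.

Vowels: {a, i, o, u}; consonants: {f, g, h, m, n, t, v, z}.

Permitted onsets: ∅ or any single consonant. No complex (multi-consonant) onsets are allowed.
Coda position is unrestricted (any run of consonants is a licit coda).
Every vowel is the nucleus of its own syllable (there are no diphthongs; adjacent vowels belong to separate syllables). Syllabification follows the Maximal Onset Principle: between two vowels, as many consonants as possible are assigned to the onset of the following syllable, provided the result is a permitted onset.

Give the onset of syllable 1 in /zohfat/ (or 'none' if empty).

z

The vowels are o, a — 2 nuclei, so 2 syllables.
Between /o/ (V1) and /a/ (V2): /hf/ — longest licit onset from the right is /f/, leaving /h/ as coda.
So the parse is zoh.fat.
Syllable 1 is /zoh/: onset /z/, nucleus /o/, coda /h/.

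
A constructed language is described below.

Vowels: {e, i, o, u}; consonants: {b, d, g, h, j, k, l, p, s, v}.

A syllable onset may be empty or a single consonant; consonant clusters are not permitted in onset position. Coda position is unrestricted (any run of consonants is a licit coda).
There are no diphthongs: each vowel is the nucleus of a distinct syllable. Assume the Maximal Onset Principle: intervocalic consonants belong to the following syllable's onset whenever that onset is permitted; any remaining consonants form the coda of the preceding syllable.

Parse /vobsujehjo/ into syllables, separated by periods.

vob.su.jeh.jo

Vowels present: o, u, e, o; each is a nucleus, giving 4 syllables.
Between /o/ (V1) and /u/ (V2): /bs/ splits as /b/ + /s/ (/s/ is the longest suffix that is a licit onset).
Between /u/ (V2) and /e/ (V3): /j/ is a single consonant, so it becomes the next onset.
Between /e/ (V3) and /o/ (V4): /hj/ splits as /h/ + /j/ (/j/ is the longest suffix that is a licit onset).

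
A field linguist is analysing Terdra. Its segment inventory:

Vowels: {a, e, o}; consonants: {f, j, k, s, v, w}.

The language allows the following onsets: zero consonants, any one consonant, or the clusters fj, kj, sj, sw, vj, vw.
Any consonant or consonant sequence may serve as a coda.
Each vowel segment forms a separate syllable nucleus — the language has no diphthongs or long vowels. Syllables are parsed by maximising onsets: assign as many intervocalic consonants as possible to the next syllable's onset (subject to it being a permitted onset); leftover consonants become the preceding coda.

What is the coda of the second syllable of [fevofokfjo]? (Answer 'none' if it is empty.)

none

Vowels present: e, o, o, o; each is a nucleus, giving 4 syllables.
/e…o/ gap (V1→V2): just /v/ — single C goes to the following onset.
/o…o/ gap (V2→V3): /f/ → onset of the next syllable (single consonants are always licit onsets).
/o…o/ gap (V3→V4): /kfj/ — longest licit onset from the right is /fj/, leaving /k/ as coda.
Result: fe.vo.fok.fjo.
Syllable 2 is /vo/: onset /v/, nucleus /o/, coda ∅.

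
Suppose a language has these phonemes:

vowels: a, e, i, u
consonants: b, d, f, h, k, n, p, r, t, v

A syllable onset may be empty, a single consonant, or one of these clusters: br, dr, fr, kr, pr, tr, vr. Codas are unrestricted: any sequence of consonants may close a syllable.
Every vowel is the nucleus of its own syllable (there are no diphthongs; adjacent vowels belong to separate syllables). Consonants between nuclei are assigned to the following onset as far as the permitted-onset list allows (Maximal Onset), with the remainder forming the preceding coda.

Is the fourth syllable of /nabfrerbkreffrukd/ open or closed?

The vowels are a, e, e, u — 4 nuclei, so 4 syllables.
Between /a/ (V1) and /e/ (V2): /bfr/ splits as /b/ + /fr/ (/fr/ is the longest suffix that is a licit onset).
Between /e/ (V2) and /e/ (V3): /rbkr/ — longest licit onset from the right is /kr/, leaving /rb/ as coda.
Between /e/ (V3) and /u/ (V4): /ffr/ — longest licit onset from the right is /fr/, leaving /f/ as coda.
Putting it together: nab.frerb.kref.frukd.
Syllable 4 is /frukd/ with coda /kd/, so it is closed.

closed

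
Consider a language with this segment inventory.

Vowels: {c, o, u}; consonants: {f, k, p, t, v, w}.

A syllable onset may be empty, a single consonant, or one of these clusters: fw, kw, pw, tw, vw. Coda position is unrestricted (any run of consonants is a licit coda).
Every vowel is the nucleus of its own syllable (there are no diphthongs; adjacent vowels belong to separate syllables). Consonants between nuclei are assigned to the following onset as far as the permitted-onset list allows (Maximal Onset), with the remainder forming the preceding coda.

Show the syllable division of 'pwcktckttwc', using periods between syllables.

pwck.tckt.twc

The vowels are c, c, c — 3 nuclei, so 3 syllables.
σ1/σ2 boundary: /kt/; trying suffixes from longest down, /t/ is the first permitted one, so coda /k/ | onset /t/.
σ2/σ3 boundary: /kttw/; trying suffixes from longest down, /tw/ is the first permitted one, so coda /kt/ | onset /tw/.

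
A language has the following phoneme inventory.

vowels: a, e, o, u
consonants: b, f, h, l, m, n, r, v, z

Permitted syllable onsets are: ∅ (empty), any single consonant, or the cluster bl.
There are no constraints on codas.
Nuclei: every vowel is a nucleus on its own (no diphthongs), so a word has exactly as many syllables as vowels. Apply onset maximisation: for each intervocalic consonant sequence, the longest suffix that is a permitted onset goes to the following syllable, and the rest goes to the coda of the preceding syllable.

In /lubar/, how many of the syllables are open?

Nuclei (vowels): u, a → 2 syllables.
σ1/σ2 boundary: /b/ is a single consonant, so it becomes the next onset.
So the parse is lu.bar.
Classifying each syllable: /lu/ (open), /bar/ (closed).
Open syllables: 1.

1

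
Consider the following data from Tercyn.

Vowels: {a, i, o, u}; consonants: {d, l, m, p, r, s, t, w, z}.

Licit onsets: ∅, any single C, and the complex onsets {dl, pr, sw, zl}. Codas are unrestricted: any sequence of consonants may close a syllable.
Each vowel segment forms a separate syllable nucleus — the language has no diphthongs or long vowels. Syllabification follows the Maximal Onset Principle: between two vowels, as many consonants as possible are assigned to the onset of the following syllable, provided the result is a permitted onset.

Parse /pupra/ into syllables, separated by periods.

Nuclei (vowels): u, a → 2 syllables.
V1 /u/ – V2 /a/: /pr/ is a licit onset in full, so it all attaches to the next syllable.

pu.pra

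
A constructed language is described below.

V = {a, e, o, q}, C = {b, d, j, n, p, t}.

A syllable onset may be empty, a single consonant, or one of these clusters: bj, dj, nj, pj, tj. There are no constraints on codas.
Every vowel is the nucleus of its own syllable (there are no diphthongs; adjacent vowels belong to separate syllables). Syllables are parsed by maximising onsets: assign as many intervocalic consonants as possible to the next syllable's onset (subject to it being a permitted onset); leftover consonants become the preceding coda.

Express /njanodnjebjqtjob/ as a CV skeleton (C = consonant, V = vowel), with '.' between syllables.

Nuclei (vowels): a, o, e, q, o → 5 syllables.
Between /a/ (V1) and /o/ (V2): just /n/ — single C goes to the following onset.
Between /o/ (V2) and /e/ (V3): /dnj/ — longest licit onset from the right is /nj/, leaving /d/ as coda.
Between /e/ (V3) and /q/ (V4): cluster /bj/ — /bj/ is itself a permitted onset, so the whole cluster goes right; preceding coda = ∅.
Between /q/ (V4) and /o/ (V5): cluster /tj/ — /tj/ is itself a permitted onset, so the whole cluster goes right; preceding coda = ∅.
Putting it together: nja.nod.nje.bjq.tjob.
Mapping each syllable to C/V: /nja/ → CCV, /nod/ → CVC, /nje/ → CCV, /bjq/ → CCV, /tjob/ → CCVC.

CCV.CVC.CCV.CCV.CCVC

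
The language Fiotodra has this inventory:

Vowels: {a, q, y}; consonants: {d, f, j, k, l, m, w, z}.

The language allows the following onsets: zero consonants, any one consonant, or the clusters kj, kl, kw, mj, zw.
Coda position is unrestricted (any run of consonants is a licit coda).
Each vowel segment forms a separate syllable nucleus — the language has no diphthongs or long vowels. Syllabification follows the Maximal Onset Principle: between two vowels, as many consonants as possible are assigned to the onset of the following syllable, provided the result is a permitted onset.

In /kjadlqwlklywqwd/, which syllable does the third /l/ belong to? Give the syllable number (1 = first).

The vowels are a, q, y, q — 4 nuclei, so 4 syllables.
V1 /a/ – V2 /q/: cluster /dl/ — the longest permitted-onset suffix is /l/; onset = /l/, preceding coda = /d/.
V2 /q/ – V3 /y/: /wlkl/ — longest licit onset from the right is /kl/, leaving /wl/ as coda.
V3 /y/ – V4 /q/: /w/ is a single consonant, so it becomes the next onset.
So the parse is kjad.lqwl.kly.wqwd.
The third /l/ is in the onset of syllable 3 (/kly/).

3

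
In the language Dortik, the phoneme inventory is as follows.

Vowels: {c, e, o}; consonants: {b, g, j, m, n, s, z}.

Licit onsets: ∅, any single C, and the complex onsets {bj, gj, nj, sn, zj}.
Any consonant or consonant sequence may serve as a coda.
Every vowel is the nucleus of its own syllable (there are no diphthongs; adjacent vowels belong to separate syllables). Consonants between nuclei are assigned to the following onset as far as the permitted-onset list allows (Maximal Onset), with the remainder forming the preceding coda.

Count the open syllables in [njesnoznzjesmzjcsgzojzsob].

Vowels present: e, o, e, c, o, o; each is a nucleus, giving 6 syllables.
Between /e/ (V1) and /o/ (V2): /sn/ is a licit onset in full, so it all attaches to the next syllable.
Between /o/ (V2) and /e/ (V3): /znzj/; trying suffixes from longest down, /zj/ is the first permitted one, so coda /zn/ | onset /zj/.
Between /e/ (V3) and /c/ (V4): /smzj/; trying suffixes from longest down, /zj/ is the first permitted one, so coda /sm/ | onset /zj/.
Between /c/ (V4) and /o/ (V5): cluster /sgz/ — the longest permitted-onset suffix is /z/; onset = /z/, preceding coda = /sg/.
Between /o/ (V5) and /o/ (V6): /jzs/ — longest licit onset from the right is /s/, leaving /jz/ as coda.
Syllabification: nje.snozn.zjesm.zjcsg.zojz.sob.
Classifying each syllable: /nje/ (open), /snozn/ (closed), /zjesm/ (closed), /zjcsg/ (closed), /zojz/ (closed), /sob/ (closed).
Open syllables: 1.

1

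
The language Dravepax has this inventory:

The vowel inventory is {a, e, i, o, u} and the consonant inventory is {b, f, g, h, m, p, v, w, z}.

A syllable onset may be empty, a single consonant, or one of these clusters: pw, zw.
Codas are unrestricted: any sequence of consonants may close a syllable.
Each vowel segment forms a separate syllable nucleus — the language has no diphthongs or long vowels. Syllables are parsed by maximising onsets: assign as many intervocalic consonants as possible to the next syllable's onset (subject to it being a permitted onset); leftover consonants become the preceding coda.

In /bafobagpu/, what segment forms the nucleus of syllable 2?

o

Vowels present: a, o, a, u; each is a nucleus, giving 4 syllables.
The second nucleus (vowel 2 from the left) is /o/.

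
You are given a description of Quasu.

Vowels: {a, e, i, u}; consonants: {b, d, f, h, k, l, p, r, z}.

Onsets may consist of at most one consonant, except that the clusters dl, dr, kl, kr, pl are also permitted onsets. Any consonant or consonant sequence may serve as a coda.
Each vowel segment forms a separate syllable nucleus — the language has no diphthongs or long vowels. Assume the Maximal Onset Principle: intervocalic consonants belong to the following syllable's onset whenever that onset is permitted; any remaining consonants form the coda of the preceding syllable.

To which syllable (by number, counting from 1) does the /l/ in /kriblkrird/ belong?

1

The vowels are i, i — 2 nuclei, so 2 syllables.
V1 /i/ – V2 /i/: /blkr/ splits as /bl/ + /kr/ (/kr/ is the longest suffix that is a licit onset).
Putting it together: kribl.krird.
The /l/ is in the coda of syllable 1 (/kribl/).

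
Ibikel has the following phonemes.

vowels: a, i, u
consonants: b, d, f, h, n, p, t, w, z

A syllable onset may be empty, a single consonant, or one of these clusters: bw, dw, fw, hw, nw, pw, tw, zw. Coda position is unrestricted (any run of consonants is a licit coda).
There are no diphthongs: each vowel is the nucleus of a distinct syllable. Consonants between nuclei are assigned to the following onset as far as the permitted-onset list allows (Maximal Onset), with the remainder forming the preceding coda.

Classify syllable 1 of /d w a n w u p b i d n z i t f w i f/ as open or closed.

The vowels are a, u, i, i, i — 5 nuclei, so 5 syllables.
Between /a/ (V1) and /u/ (V2): cluster /nw/ — /nw/ is itself a permitted onset, so the whole cluster goes right; preceding coda = ∅.
Between /u/ (V2) and /i/ (V3): /pb/ — longest licit onset from the right is /b/, leaving /p/ as coda.
Between /i/ (V3) and /i/ (V4): /dnz/ splits as /dn/ + /z/ (/z/ is the longest suffix that is a licit onset).
Between /i/ (V4) and /i/ (V5): /tfw/ — longest licit onset from the right is /fw/, leaving /t/ as coda.
Putting it together: dwa.nwup.bidn.zit.fwif.
Syllable 1 is /dwa/; it ends in its nucleus with no coda, so it is open.

open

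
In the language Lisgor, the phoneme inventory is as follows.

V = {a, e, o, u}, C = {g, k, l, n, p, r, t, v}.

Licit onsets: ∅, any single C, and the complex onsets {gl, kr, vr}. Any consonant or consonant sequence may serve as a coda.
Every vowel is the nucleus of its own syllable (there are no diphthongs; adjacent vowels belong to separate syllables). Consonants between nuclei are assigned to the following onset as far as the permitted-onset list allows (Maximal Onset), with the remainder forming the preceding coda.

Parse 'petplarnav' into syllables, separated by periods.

The vowels are e, a, a — 3 nuclei, so 3 syllables.
/e…a/ gap (V1→V2): /tpl/ splits as /tp/ + /l/ (/l/ is the longest suffix that is a licit onset).
/a…a/ gap (V2→V3): cluster /rn/ — the longest permitted-onset suffix is /n/; onset = /n/, preceding coda = /r/.

petp.lar.nav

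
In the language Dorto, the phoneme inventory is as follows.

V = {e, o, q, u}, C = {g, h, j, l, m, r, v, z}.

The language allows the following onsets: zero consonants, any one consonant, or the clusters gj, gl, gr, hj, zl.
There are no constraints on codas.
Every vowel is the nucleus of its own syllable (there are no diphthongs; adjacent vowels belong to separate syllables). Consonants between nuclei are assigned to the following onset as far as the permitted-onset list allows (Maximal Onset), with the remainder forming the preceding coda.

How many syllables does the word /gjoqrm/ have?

2

Nuclei (vowels): o, q → 2 syllables.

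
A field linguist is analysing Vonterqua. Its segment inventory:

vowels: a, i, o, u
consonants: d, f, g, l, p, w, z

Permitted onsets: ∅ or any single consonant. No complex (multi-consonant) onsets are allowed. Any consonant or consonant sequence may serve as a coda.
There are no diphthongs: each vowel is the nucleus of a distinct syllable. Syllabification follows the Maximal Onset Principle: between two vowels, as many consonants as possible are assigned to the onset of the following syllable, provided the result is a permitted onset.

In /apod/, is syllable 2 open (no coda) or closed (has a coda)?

closed

Nuclei (vowels): a, o → 2 syllables.
Between /a/ (V1) and /o/ (V2): /p/ → onset of the next syllable (single consonants are always licit onsets).
Syllabification: a.pod.
Syllable 2 is /pod/ with coda /d/, so it is closed.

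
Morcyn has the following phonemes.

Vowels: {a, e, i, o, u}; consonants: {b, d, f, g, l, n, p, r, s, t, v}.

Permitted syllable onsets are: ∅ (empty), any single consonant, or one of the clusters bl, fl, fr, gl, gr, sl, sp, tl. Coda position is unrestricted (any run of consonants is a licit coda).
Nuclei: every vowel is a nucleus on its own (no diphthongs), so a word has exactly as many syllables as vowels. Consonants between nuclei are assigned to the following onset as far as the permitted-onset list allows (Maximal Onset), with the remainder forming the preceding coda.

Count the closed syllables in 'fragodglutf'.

2

Nuclei (vowels): a, o, u → 3 syllables.
V1 /a/ – V2 /o/: /g/ is a single consonant, so it becomes the next onset.
V2 /o/ – V3 /u/: /dgl/ splits as /d/ + /gl/ (/gl/ is the longest suffix that is a licit onset).
So the parse is fra.god.glutf.
Classifying each syllable: /fra/ (open), /god/ (closed), /glutf/ (closed).
Closed syllables: 2.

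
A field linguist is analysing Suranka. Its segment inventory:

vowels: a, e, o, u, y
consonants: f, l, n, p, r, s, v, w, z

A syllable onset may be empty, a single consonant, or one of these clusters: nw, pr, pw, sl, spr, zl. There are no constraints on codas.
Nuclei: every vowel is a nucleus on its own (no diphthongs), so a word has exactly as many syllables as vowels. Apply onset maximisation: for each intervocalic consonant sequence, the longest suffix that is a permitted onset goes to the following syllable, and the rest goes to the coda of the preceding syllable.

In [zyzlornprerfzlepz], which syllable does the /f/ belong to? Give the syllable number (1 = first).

3

Vowels present: y, o, e, e; each is a nucleus, giving 4 syllables.
V1 /y/ – V2 /o/: /zl/ — entire cluster is a permitted onset → onset /zl/, coda ∅.
V2 /o/ – V3 /e/: /rnpr/ splits as /rn/ + /pr/ (/pr/ is the longest suffix that is a licit onset).
V3 /e/ – V4 /e/: cluster /rfzl/ — the longest permitted-onset suffix is /zl/; onset = /zl/, preceding coda = /rf/.
Result: zy.zlorn.prerf.zlepz.
The /f/ is in the coda of syllable 3 (/prerf/).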